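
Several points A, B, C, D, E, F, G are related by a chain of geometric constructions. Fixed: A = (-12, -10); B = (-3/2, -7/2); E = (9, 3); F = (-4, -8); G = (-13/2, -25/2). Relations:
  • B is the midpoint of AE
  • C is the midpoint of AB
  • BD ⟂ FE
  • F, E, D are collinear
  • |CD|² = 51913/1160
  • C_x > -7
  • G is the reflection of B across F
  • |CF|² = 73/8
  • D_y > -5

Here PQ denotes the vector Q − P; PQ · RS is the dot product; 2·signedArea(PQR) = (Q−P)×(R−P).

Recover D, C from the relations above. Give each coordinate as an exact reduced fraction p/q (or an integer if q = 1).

C = (-27/4, -27/4)
D = (-47/145, -709/145)

1. D_x = -47/145  [F, E, D are collinear ∩ BD ⟂ FE]
2. D_y = -709/145  [F, E, D are collinear ∩ BD ⟂ FE]
   → D = (-47/145, -709/145)
3. C_x = -27/4  [C is the midpoint of AB]
4. C_y = -27/4  [C is the midpoint of AB]
   → C = (-27/4, -27/4)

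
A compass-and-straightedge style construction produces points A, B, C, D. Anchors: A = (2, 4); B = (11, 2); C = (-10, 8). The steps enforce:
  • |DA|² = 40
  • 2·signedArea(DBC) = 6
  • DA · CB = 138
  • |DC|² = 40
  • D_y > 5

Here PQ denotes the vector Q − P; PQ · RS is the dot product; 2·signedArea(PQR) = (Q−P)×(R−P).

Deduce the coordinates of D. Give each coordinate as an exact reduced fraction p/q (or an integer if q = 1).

D = (-4, 6)

1. D_x = -4  [2·signedArea(DBC) = 6 ∩ DA · CB = 138]
2. D_y = 6  [2·signedArea(DBC) = 6 ∩ DA · CB = 138]
   → D = (-4, 6)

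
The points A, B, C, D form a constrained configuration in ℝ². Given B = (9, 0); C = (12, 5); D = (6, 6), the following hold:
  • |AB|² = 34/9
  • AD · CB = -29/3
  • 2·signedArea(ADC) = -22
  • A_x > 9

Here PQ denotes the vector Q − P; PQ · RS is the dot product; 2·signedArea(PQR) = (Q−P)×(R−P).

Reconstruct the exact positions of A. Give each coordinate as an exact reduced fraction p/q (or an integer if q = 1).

1. A_x = 10  [2·signedArea(ADC) = -22 ∩ AD · CB = -29/3]
2. A_y = 5/3  [2·signedArea(ADC) = -22 ∩ AD · CB = -29/3]
   → A = (10, 5/3)

A = (10, 5/3)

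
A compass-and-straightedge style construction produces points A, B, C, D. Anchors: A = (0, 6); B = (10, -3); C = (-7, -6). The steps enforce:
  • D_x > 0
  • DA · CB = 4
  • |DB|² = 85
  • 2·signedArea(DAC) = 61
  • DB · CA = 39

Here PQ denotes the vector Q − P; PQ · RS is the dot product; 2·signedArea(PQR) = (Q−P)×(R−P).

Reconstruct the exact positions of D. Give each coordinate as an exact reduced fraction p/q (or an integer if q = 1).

1. D_x = 1  [DA · CB = 4 ∩ 2·signedArea(DAC) = 61]
2. D_y = -1  [DA · CB = 4 ∩ 2·signedArea(DAC) = 61]
   → D = (1, -1)

D = (1, -1)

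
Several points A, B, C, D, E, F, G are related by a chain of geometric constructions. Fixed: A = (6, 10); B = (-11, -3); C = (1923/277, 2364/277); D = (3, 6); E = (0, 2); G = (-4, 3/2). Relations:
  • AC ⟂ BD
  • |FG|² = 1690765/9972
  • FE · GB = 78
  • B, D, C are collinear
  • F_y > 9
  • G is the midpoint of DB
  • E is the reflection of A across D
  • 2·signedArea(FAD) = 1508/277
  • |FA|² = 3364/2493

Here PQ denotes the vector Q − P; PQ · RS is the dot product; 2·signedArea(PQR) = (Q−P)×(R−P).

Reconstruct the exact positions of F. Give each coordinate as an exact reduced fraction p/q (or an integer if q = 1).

F = (1836/277, 7498/831)

1. F_x = 1836/277  [2·signedArea(FAD) = 1508/277 ∩ FE · GB = 78]
2. F_y = 7498/831  [2·signedArea(FAD) = 1508/277 ∩ FE · GB = 78]
   → F = (1836/277, 7498/831)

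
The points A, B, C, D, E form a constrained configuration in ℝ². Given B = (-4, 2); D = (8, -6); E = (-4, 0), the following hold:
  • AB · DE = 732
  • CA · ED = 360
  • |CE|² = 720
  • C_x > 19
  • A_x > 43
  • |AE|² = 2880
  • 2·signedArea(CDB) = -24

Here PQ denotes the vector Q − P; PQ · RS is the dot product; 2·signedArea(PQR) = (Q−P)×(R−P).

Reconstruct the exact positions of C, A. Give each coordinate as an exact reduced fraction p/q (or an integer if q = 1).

1. C_x = 20  [line -8·x + -12·y + 16 = 0 ∩ |CE|² = 720]
2. C_y = -12  [line -8·x + -12·y + 16 = 0 ∩ |CE|² = 720]
   → C = (20, -12)
3. A_x = 44  [line 12·x + -6·y + -672 = 0 ∩ |AE|² = 2880]
4. A_y = -24  [line 12·x + -6·y + -672 = 0 ∩ |AE|² = 2880]
   → A = (44, -24)

A = (44, -24)
C = (20, -12)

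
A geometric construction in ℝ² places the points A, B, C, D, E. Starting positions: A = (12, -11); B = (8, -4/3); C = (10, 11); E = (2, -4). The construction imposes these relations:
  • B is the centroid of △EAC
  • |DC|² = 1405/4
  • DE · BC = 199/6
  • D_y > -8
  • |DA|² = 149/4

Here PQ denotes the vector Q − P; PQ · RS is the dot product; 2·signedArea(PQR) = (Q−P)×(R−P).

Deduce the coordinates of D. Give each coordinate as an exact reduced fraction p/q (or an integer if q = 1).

1. D_x = 7  [line -2·x + -37/3·y + -157/2 = 0 ∩ |DA|² = 149/4]
2. D_y = -15/2  [line -2·x + -37/3·y + -157/2 = 0 ∩ |DA|² = 149/4]
   → D = (7, -15/2)

D = (7, -15/2)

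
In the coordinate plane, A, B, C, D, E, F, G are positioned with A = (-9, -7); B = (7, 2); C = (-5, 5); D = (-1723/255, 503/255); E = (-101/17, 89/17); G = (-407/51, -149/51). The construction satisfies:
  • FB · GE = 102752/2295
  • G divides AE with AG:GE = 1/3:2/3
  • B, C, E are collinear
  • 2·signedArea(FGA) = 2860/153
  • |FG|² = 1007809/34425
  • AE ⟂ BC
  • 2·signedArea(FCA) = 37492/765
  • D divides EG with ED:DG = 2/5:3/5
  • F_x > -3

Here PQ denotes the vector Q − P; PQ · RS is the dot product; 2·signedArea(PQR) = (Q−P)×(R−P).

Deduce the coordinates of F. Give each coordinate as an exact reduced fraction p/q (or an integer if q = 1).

F = (-2233/765, -772/765)

1. F_x = -2233/765  [2·signedArea(FCA) = 37492/765 ∩ 2·signedArea(FGA) = 2860/153]
2. F_y = -772/765  [2·signedArea(FCA) = 37492/765 ∩ 2·signedArea(FGA) = 2860/153]
   → F = (-2233/765, -772/765)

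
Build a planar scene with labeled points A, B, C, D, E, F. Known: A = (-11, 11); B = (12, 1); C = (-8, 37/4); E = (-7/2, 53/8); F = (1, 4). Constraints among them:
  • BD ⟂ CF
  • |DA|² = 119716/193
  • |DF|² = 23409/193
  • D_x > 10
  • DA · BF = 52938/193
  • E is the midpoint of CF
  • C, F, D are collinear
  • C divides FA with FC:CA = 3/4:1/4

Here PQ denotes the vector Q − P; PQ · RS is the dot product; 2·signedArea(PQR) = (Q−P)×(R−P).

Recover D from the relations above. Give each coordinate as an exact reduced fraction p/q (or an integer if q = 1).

D = (2029/193, -299/193)

1. D_x = 2029/193  [C, F, D are collinear ∩ BD ⟂ CF]
2. D_y = -299/193  [C, F, D are collinear ∩ BD ⟂ CF]
   → D = (2029/193, -299/193)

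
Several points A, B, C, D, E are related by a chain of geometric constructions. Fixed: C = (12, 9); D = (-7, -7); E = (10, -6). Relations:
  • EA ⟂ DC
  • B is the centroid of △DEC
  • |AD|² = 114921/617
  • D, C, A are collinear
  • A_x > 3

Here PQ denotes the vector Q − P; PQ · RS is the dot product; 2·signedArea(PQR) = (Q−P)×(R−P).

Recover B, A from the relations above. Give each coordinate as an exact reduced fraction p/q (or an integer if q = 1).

1. B_x = 5  [B is the centroid of △DEC]
2. B_y = -4/3  [B is the centroid of △DEC]
   → B = (5, -4/3)
3. A_x = 2122/617  [D, C, A are collinear ∩ EA ⟂ DC]
4. A_y = 1105/617  [D, C, A are collinear ∩ EA ⟂ DC]
   → A = (2122/617, 1105/617)

A = (2122/617, 1105/617)
B = (5, -4/3)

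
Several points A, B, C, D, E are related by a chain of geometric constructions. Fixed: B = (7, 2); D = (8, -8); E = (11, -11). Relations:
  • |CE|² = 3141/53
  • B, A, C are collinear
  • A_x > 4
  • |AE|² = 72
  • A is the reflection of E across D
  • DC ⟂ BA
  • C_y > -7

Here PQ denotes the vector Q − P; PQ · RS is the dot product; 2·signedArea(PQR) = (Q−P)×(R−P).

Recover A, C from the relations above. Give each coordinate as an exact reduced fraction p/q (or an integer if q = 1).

1. A_x = 5  [A is the reflection of E across D]
2. A_y = -5  [A is the reflection of E across D]
   → A = (5, -5)
3. C_x = 235/53  [B, A, C are collinear ∩ DC ⟂ BA]
4. C_y = -370/53  [B, A, C are collinear ∩ DC ⟂ BA]
   → C = (235/53, -370/53)

A = (5, -5)
C = (235/53, -370/53)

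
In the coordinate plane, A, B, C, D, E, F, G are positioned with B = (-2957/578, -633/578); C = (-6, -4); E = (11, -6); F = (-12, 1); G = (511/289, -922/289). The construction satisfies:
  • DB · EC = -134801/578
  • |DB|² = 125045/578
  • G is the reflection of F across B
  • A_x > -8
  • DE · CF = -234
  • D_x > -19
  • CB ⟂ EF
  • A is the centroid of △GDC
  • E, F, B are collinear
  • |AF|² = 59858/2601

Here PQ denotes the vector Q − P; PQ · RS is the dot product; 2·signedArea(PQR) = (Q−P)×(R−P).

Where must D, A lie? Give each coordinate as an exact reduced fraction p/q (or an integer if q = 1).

A = (-6425/867, -344/867)
D = (-18, 6)

1. D_x = -18  [DE · CF = -234 ∩ DB · EC = -134801/578]
2. D_y = 6  [DE · CF = -234 ∩ DB · EC = -134801/578]
   → D = (-18, 6)
3. A_x = -6425/867  [A is the centroid of △GDC]
4. A_y = -344/867  [A is the centroid of △GDC]
   → A = (-6425/867, -344/867)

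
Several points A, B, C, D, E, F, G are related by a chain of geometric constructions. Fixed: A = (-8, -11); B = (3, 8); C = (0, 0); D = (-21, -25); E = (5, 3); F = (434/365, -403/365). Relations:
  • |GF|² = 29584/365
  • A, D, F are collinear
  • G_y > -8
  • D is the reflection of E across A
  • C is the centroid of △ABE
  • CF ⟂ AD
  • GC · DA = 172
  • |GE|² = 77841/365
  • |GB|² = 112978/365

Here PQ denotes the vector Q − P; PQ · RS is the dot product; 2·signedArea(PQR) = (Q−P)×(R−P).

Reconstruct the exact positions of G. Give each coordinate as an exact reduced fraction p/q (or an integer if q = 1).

G = (-1802/365, -2811/365)

1. G_x = -1802/365  [line -13·x + -14·y + -172 = 0 ∩ |GE|² = 77841/365]
2. G_y = -2811/365  [line -13·x + -14·y + -172 = 0 ∩ |GE|² = 77841/365]
   → G = (-1802/365, -2811/365)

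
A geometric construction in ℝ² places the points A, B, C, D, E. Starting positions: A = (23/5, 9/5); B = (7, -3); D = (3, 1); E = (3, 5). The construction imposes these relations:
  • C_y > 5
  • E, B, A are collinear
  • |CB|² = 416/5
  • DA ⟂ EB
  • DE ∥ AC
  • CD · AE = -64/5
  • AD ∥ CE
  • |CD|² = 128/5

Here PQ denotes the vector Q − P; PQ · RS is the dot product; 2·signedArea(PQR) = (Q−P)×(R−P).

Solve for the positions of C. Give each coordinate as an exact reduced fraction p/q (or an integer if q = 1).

1. C_x = 23/5  [AD ∥ CE ∩ DE ∥ AC]
2. C_y = 29/5  [AD ∥ CE ∩ DE ∥ AC]
   → C = (23/5, 29/5)

C = (23/5, 29/5)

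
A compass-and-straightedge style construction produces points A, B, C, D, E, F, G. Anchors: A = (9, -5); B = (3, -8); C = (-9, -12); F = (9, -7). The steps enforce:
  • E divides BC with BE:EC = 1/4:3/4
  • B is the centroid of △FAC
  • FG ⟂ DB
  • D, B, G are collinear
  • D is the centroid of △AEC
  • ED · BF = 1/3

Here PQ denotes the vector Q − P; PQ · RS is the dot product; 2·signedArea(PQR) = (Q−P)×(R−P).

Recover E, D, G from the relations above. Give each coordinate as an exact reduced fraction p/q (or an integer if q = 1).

D = (0, -26/3)
E = (0, -9)
G = (759/85, -568/85)

1. E_x = 0  [E divides BC with BE:EC = 1/4:3/4]
2. E_y = -9  [E divides BC with BE:EC = 1/4:3/4]
   → E = (0, -9)
3. D_x = 0  [D is the centroid of △AEC]
4. D_y = -26/3  [D is the centroid of △AEC]
   → D = (0, -26/3)
5. G_x = 759/85  [D, B, G are collinear ∩ FG ⟂ DB]
6. G_y = -568/85  [D, B, G are collinear ∩ FG ⟂ DB]
   → G = (759/85, -568/85)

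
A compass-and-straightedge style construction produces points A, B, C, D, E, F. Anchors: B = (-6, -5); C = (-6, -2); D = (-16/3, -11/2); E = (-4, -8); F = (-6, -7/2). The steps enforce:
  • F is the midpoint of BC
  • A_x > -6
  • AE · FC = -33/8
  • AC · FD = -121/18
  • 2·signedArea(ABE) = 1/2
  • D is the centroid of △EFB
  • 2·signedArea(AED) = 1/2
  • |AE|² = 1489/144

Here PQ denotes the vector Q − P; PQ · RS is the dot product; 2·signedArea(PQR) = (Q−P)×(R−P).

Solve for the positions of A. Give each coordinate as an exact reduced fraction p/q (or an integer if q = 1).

A = (-17/3, -21/4)

1. A_x = -17/3  [2·signedArea(AED) = 1/2 ∩ AC · FD = -121/18]
2. A_y = -21/4  [2·signedArea(AED) = 1/2 ∩ AC · FD = -121/18]
   → A = (-17/3, -21/4)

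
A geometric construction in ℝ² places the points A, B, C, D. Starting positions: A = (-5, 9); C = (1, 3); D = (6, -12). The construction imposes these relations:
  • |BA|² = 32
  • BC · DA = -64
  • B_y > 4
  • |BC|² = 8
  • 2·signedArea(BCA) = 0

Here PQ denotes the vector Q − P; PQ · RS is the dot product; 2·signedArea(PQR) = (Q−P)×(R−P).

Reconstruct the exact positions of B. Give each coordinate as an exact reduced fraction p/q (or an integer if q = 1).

B = (-1, 5)

1. B_x = -1  [2·signedArea(BCA) = 0 ∩ BC · DA = -64]
2. B_y = 5  [2·signedArea(BCA) = 0 ∩ BC · DA = -64]
   → B = (-1, 5)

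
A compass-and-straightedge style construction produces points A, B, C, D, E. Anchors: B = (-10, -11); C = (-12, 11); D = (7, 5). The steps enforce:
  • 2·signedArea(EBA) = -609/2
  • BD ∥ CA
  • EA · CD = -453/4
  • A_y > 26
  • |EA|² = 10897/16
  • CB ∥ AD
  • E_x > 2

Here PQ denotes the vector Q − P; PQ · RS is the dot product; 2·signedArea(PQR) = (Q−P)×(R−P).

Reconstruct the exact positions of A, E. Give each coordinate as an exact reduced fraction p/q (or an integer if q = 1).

A = (5, 27)
E = (11/4, 1)

1. A_x = 5  [CB ∥ AD ∩ BD ∥ CA]
2. A_y = 27  [CB ∥ AD ∩ BD ∥ CA]
   → A = (5, 27)
3. E_x = 11/4  [EA · CD = -453/4 ∩ 2·signedArea(EBA) = -609/2]
4. E_y = 1  [EA · CD = -453/4 ∩ 2·signedArea(EBA) = -609/2]
   → E = (11/4, 1)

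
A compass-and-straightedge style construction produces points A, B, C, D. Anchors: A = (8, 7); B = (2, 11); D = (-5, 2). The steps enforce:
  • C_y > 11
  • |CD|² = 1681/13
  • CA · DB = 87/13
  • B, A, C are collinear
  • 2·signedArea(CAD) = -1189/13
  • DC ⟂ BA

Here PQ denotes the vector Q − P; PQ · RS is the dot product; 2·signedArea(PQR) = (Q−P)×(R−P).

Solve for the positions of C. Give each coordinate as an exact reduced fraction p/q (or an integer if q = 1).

C = (17/13, 149/13)

1. C_x = 17/13  [B, A, C are collinear ∩ DC ⟂ BA]
2. C_y = 149/13  [B, A, C are collinear ∩ DC ⟂ BA]
   → C = (17/13, 149/13)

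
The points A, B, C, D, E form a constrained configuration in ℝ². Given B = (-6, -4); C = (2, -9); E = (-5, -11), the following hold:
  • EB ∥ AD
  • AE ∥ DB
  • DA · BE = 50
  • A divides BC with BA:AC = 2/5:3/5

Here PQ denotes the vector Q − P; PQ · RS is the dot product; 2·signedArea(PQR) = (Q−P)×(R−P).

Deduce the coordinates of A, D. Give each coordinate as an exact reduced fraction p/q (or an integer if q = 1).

1. A_x = -14/5  [A divides BC with BA:AC = 2/5:3/5]
2. A_y = -6  [A divides BC with BA:AC = 2/5:3/5]
   → A = (-14/5, -6)
3. D_x = -19/5  [AE ∥ DB ∩ EB ∥ AD]
4. D_y = 1  [AE ∥ DB ∩ EB ∥ AD]
   → D = (-19/5, 1)

A = (-14/5, -6)
D = (-19/5, 1)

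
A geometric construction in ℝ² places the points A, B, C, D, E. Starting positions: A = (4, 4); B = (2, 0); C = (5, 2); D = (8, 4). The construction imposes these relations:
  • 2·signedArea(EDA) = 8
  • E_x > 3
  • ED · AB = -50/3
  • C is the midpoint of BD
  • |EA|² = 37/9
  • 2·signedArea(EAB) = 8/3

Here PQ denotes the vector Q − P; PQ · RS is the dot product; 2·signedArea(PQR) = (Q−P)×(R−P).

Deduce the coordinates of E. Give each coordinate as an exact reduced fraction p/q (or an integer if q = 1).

1. E_x = 11/3  [2·signedArea(EDA) = 8 ∩ ED · AB = -50/3]
2. E_y = 2  [2·signedArea(EDA) = 8 ∩ ED · AB = -50/3]
   → E = (11/3, 2)

E = (11/3, 2)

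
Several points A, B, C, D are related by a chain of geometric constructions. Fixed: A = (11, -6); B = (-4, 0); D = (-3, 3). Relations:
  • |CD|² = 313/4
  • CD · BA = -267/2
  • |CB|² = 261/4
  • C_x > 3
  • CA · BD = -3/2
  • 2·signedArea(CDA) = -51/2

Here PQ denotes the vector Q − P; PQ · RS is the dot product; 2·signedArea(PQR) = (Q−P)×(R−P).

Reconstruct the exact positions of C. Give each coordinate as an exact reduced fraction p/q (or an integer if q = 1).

1. C_x = 7/2  [CA · BD = -3/2 ∩ CD · BA = -267/2]
2. C_y = -3  [CA · BD = -3/2 ∩ CD · BA = -267/2]
   → C = (7/2, -3)

C = (7/2, -3)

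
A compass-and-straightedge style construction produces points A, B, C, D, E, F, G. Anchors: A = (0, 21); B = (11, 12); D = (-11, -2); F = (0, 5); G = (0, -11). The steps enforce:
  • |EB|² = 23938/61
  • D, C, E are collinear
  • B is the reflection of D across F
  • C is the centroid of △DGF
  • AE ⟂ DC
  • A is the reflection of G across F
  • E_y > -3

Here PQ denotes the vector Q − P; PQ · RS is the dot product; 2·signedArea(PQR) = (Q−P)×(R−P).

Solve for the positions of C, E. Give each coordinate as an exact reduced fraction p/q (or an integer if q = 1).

C = (-11/3, -8/3)
E = (-132/61, -171/61)

1. C_x = -11/3  [C is the centroid of △DGF]
2. C_y = -8/3  [C is the centroid of △DGF]
   → C = (-11/3, -8/3)
3. E_x = -132/61  [D, C, E are collinear ∩ AE ⟂ DC]
4. E_y = -171/61  [D, C, E are collinear ∩ AE ⟂ DC]
   → E = (-132/61, -171/61)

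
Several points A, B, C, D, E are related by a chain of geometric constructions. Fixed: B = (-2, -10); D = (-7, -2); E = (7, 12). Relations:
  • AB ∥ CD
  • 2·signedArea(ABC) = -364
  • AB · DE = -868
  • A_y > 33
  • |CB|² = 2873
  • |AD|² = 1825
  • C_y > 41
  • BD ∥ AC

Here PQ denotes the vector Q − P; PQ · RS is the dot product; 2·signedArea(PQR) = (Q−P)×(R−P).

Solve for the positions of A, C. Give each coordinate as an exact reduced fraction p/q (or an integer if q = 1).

A = (16, 34)
C = (11, 42)

1. A_x = 16  [line -14·x + -14·y + 700 = 0 ∩ |AD|² = 1825]
2. A_y = 34  [line -14·x + -14·y + 700 = 0 ∩ |AD|² = 1825]
   → A = (16, 34)
3. C_x = 11  [AB ∥ CD ∩ BD ∥ AC]
4. C_y = 42  [AB ∥ CD ∩ BD ∥ AC]
   → C = (11, 42)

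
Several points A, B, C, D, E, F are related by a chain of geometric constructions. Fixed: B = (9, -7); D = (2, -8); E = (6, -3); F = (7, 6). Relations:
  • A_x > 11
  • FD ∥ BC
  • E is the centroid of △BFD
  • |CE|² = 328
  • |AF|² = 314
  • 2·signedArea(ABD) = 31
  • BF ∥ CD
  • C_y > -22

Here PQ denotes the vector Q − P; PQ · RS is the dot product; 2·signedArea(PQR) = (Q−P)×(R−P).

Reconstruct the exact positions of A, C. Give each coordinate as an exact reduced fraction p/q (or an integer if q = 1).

A = (12, -11)
C = (4, -21)

1. A_x = 12  [line 1·x + -7·y + -89 = 0 ∩ |AF|² = 314]
2. A_y = -11  [line 1·x + -7·y + -89 = 0 ∩ |AF|² = 314]
   → A = (12, -11)
3. C_x = 4  [BF ∥ CD ∩ FD ∥ BC]
4. C_y = -21  [BF ∥ CD ∩ FD ∥ BC]
   → C = (4, -21)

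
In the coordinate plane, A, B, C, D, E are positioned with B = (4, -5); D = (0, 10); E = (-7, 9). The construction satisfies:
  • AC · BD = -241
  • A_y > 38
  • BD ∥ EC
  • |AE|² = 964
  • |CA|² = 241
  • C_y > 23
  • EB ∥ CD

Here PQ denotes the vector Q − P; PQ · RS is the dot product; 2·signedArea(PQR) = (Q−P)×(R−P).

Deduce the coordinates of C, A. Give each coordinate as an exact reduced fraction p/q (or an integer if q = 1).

A = (-15, 39)
C = (-11, 24)

1. C_x = -11  [EB ∥ CD ∩ BD ∥ EC]
2. C_y = 24  [EB ∥ CD ∩ BD ∥ EC]
   → C = (-11, 24)
3. A_x = -15  [line 4·x + -15·y + 645 = 0 ∩ |AE|² = 964]
4. A_y = 39  [line 4·x + -15·y + 645 = 0 ∩ |AE|² = 964]
   → A = (-15, 39)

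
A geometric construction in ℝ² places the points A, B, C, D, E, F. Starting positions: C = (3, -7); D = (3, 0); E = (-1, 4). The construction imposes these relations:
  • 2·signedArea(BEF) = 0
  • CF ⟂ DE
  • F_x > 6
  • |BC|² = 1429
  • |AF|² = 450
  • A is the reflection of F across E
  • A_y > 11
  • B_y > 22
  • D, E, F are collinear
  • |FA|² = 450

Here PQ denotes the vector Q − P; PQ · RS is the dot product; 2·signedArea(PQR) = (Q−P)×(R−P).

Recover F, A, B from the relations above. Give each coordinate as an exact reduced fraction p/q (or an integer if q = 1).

A = (-17/2, 23/2)
B = (-20, 23)
F = (13/2, -7/2)

1. F_x = 13/2  [D, E, F are collinear ∩ CF ⟂ DE]
2. F_y = -7/2  [D, E, F are collinear ∩ CF ⟂ DE]
   → F = (13/2, -7/2)
3. A_x = -17/2  [A is the reflection of F across E]
4. A_y = 23/2  [A is the reflection of F across E]
   → A = (-17/2, 23/2)
5. B_x = -20  [line 15/2·x + 15/2·y + -45/2 = 0 ∩ |BC|² = 1429]
6. B_y = 23  [line 15/2·x + 15/2·y + -45/2 = 0 ∩ |BC|² = 1429]
   → B = (-20, 23)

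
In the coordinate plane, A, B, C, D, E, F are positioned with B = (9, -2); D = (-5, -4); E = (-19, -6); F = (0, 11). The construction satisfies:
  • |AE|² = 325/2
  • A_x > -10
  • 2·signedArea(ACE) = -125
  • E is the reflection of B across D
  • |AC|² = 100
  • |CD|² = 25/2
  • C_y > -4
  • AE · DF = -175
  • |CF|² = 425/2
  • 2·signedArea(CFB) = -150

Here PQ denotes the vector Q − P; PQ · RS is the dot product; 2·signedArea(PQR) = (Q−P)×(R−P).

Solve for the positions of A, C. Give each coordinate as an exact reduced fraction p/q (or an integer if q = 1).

1. A_x = -19/2  [line -5·x + -15·y + -10 = 0 ∩ |AE|² = 325/2]
2. A_y = 5/2  [line -5·x + -15·y + -10 = 0 ∩ |AE|² = 325/2]
   → A = (-19/2, 5/2)
3. C_x = -3/2  [2·signedArea(ACE) = -125 ∩ 2·signedArea(CFB) = -150]
4. C_y = -7/2  [2·signedArea(ACE) = -125 ∩ 2·signedArea(CFB) = -150]
   → C = (-3/2, -7/2)

A = (-19/2, 5/2)
C = (-3/2, -7/2)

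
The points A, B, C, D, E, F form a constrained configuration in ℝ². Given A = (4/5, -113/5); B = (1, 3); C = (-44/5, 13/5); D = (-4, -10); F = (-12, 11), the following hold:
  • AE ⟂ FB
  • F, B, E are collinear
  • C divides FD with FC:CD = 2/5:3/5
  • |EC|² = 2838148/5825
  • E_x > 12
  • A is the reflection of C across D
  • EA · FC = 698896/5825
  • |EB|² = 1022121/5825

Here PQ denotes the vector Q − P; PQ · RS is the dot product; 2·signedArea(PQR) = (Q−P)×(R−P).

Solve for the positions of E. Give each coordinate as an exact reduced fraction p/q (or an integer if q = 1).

1. E_x = 14308/1165  [F, B, E are collinear ∩ AE ⟂ FB]
2. E_y = -4593/1165  [F, B, E are collinear ∩ AE ⟂ FB]
   → E = (14308/1165, -4593/1165)

E = (14308/1165, -4593/1165)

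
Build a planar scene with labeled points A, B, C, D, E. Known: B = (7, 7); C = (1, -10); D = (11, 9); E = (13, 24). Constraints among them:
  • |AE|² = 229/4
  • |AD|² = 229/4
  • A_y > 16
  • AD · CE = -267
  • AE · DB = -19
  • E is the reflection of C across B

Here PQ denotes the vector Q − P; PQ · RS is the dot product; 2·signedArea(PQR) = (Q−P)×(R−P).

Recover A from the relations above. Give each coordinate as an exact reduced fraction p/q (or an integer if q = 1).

A = (12, 33/2)

1. A_x = 12  [AE · DB = -19 ∩ AD · CE = -267]
2. A_y = 33/2  [AE · DB = -19 ∩ AD · CE = -267]
   → A = (12, 33/2)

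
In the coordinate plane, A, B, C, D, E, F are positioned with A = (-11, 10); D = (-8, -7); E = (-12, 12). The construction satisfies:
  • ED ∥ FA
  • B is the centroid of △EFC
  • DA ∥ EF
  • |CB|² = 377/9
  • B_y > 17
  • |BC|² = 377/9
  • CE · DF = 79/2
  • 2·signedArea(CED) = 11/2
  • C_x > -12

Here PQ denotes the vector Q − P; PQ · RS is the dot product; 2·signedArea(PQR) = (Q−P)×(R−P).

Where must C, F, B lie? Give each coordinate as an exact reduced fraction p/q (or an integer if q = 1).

B = (-77/6, 52/3)
C = (-23/2, 11)
F = (-15, 29)

1. F_x = -15  [ED ∥ FA ∩ DA ∥ EF]
2. F_y = 29  [ED ∥ FA ∩ DA ∥ EF]
   → F = (-15, 29)
3. C_x = -23/2  [CE · DF = 79/2 ∩ 2·signedArea(CED) = 11/2]
4. C_y = 11  [CE · DF = 79/2 ∩ 2·signedArea(CED) = 11/2]
   → C = (-23/2, 11)
5. B_x = -77/6  [B is the centroid of △EFC]
6. B_y = 52/3  [B is the centroid of △EFC]
   → B = (-77/6, 52/3)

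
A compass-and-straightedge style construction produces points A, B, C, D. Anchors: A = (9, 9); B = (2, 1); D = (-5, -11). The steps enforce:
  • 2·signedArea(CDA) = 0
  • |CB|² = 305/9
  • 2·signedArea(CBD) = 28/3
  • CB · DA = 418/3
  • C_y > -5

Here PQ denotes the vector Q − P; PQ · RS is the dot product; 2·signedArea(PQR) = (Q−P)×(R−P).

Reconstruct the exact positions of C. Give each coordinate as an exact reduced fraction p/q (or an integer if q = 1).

1. C_x = -1/3  [2·signedArea(CDA) = 0 ∩ CB · DA = 418/3]
2. C_y = -13/3  [2·signedArea(CDA) = 0 ∩ CB · DA = 418/3]
   → C = (-1/3, -13/3)

C = (-1/3, -13/3)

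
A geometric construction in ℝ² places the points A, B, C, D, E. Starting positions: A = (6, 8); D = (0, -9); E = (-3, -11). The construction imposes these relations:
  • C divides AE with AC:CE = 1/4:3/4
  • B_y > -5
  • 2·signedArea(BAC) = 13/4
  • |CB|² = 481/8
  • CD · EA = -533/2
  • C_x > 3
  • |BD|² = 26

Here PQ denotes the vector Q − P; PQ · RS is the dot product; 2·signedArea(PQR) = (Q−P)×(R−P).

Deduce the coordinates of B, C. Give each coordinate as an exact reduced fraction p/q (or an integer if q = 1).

B = (1, -4)
C = (15/4, 13/4)

1. C_x = 15/4  [C divides AE with AC:CE = 1/4:3/4]
2. C_y = 13/4  [C divides AE with AC:CE = 1/4:3/4]
   → C = (15/4, 13/4)
3. B_x = 1  [line 19/4·x + -9/4·y + -55/4 = 0 ∩ |BD|² = 26]
4. B_y = -4  [line 19/4·x + -9/4·y + -55/4 = 0 ∩ |BD|² = 26]
   → B = (1, -4)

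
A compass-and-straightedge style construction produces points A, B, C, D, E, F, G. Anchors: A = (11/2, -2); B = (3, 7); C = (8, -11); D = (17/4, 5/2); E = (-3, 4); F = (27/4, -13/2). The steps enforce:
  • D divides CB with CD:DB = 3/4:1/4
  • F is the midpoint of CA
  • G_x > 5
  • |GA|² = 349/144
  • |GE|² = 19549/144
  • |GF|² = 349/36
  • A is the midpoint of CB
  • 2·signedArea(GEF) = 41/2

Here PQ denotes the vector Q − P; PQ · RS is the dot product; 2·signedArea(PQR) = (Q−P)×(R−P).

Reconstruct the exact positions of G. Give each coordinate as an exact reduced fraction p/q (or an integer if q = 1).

1. G_x = 71/12  [line 21/2·x + 39/4·y + -28 = 0 ∩ |GA|² = 349/144]
2. G_y = -7/2  [line 21/2·x + 39/4·y + -28 = 0 ∩ |GA|² = 349/144]
   → G = (71/12, -7/2)

G = (71/12, -7/2)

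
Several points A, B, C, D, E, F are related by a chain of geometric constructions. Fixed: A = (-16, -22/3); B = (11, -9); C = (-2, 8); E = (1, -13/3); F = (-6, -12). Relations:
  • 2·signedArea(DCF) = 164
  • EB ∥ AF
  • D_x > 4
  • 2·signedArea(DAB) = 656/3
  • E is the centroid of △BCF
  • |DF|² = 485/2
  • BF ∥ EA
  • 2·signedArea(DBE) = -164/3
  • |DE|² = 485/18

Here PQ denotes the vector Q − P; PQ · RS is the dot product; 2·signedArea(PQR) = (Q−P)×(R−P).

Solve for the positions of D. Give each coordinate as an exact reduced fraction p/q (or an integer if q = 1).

D = (9/2, -1/2)

1. D_x = 9/2  [2·signedArea(DBE) = -164/3 ∩ 2·signedArea(DCF) = 164]
2. D_y = -1/2  [2·signedArea(DBE) = -164/3 ∩ 2·signedArea(DCF) = 164]
   → D = (9/2, -1/2)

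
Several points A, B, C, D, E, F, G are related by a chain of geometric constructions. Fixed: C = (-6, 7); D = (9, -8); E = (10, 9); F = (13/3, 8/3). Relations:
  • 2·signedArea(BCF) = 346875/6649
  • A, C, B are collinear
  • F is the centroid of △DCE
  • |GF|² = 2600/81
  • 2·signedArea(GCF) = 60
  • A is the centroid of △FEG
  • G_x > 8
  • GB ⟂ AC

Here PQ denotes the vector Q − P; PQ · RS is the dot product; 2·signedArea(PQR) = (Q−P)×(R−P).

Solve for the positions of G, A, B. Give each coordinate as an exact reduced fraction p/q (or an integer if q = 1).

1. G_x = 73/9  [line 13/3·x + 31/3·y + -319/3 = 0 ∩ |GF|² = 2600/81]
2. G_y = 62/9  [line 13/3·x + 31/3·y + -319/3 = 0 ∩ |GF|² = 2600/81]
   → G = (73/9, 62/9)
3. A_x = 202/27  [A is the centroid of △FEG]
4. A_y = 167/27  [A is the centroid of △FEG]
   → A = (202/27, 167/27)
5. B_x = 482704/59841  [A, C, B are collinear ∩ GB ⟂ AC]
6. B_y = 368012/59841  [A, C, B are collinear ∩ GB ⟂ AC]
   → B = (482704/59841, 368012/59841)

A = (202/27, 167/27)
B = (482704/59841, 368012/59841)
G = (73/9, 62/9)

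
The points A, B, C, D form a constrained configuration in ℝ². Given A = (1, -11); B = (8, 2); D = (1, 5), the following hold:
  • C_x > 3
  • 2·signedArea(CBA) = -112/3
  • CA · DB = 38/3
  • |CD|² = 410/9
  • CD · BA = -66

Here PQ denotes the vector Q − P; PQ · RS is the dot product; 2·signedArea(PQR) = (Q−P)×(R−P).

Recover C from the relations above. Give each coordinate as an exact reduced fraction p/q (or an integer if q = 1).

C = (10/3, -4/3)

1. C_x = 10/3  [CA · DB = 38/3 ∩ 2·signedArea(CBA) = -112/3]
2. C_y = -4/3  [CA · DB = 38/3 ∩ 2·signedArea(CBA) = -112/3]
   → C = (10/3, -4/3)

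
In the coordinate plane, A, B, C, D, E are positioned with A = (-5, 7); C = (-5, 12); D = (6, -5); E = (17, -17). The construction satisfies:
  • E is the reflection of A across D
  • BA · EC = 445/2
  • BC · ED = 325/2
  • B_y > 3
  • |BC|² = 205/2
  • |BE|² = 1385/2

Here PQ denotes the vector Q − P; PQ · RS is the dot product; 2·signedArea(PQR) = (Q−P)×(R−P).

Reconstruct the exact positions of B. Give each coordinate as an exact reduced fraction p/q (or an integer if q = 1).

B = (1/2, 7/2)

1. B_x = 1/2  [BC · ED = 325/2 ∩ BA · EC = 445/2]
2. B_y = 7/2  [BC · ED = 325/2 ∩ BA · EC = 445/2]
   → B = (1/2, 7/2)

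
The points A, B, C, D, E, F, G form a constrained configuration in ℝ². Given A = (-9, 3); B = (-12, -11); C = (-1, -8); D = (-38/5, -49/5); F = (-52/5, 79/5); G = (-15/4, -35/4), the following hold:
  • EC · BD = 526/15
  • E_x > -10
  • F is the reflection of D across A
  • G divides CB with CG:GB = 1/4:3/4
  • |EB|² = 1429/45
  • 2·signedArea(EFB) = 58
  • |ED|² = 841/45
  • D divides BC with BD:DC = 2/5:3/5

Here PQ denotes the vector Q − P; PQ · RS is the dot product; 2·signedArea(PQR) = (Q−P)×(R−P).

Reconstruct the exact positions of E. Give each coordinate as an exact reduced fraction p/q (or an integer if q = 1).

1. E_x = -143/15  [2·signedArea(EFB) = 58 ∩ EC · BD = 526/15]
2. E_y = -89/15  [2·signedArea(EFB) = 58 ∩ EC · BD = 526/15]
   → E = (-143/15, -89/15)

E = (-143/15, -89/15)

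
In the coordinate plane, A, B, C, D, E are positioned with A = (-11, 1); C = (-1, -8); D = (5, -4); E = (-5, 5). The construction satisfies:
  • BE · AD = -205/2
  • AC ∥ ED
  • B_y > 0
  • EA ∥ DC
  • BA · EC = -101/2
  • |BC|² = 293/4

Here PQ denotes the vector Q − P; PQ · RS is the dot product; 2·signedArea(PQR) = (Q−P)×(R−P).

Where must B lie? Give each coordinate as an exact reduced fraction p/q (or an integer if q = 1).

1. B_x = 0  [BA · EC = -101/2 ∩ BE · AD = -205/2]
2. B_y = 1/2  [BA · EC = -101/2 ∩ BE · AD = -205/2]
   → B = (0, 1/2)

B = (0, 1/2)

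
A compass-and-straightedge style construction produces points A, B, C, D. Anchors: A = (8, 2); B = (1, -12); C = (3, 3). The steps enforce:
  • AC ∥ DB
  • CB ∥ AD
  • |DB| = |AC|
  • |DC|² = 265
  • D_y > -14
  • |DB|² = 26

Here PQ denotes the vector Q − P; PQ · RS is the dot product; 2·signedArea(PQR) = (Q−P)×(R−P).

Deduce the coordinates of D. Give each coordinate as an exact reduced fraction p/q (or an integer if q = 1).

D = (6, -13)

1. D_x = 6  [AC ∥ DB ∩ CB ∥ AD]
2. D_y = -13  [AC ∥ DB ∩ CB ∥ AD]
   → D = (6, -13)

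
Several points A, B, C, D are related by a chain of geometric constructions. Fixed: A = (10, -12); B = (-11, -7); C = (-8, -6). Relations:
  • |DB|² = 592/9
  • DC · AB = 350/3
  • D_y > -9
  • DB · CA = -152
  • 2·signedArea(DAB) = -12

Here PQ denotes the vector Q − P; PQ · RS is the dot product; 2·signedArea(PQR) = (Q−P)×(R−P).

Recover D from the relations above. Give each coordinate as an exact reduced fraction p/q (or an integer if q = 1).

1. D_x = -3  [2·signedArea(DAB) = -12 ∩ DB · CA = -152]
2. D_y = -25/3  [2·signedArea(DAB) = -12 ∩ DB · CA = -152]
   → D = (-3, -25/3)

D = (-3, -25/3)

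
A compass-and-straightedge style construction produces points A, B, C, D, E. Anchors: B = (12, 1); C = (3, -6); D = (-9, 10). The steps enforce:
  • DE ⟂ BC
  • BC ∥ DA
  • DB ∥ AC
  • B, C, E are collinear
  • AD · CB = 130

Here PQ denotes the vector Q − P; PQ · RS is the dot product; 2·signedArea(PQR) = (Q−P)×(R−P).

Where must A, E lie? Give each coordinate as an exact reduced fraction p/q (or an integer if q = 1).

A = (-18, 3)
E = (213/65, -376/65)

1. A_x = -18  [DB ∥ AC ∩ BC ∥ DA]
2. A_y = 3  [DB ∥ AC ∩ BC ∥ DA]
   → A = (-18, 3)
3. E_x = 213/65  [B, C, E are collinear ∩ DE ⟂ BC]
4. E_y = -376/65  [B, C, E are collinear ∩ DE ⟂ BC]
   → E = (213/65, -376/65)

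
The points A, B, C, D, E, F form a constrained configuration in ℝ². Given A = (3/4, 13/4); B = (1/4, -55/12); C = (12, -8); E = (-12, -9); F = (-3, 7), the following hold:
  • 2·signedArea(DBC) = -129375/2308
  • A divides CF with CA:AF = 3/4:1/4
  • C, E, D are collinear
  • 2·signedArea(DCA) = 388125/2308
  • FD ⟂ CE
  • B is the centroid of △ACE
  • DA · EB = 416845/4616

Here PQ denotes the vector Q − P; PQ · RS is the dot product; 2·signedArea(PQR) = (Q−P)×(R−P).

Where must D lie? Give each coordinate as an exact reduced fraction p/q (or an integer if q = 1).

D = (-1356/577, -4961/577)

1. D_x = -1356/577  [C, E, D are collinear ∩ FD ⟂ CE]
2. D_y = -4961/577  [C, E, D are collinear ∩ FD ⟂ CE]
   → D = (-1356/577, -4961/577)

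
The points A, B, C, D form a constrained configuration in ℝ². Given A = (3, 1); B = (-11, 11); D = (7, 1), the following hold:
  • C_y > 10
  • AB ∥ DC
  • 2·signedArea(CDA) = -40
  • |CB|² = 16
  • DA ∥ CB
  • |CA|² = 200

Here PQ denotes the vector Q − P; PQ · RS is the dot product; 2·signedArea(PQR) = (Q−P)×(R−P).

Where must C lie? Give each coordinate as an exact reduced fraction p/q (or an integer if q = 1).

1. C_x = -7  [DA ∥ CB ∩ AB ∥ DC]
2. C_y = 11  [DA ∥ CB ∩ AB ∥ DC]
   → C = (-7, 11)

C = (-7, 11)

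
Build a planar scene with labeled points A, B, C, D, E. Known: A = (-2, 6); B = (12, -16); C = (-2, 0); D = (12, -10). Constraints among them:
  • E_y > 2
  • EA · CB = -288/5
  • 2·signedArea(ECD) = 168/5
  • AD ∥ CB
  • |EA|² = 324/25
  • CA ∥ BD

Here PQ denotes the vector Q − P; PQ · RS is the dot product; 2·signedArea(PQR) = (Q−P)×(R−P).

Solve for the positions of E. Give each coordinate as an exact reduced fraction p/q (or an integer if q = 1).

1. E_x = -2  [2·signedArea(ECD) = 168/5 ∩ EA · CB = -288/5]
2. E_y = 12/5  [2·signedArea(ECD) = 168/5 ∩ EA · CB = -288/5]
   → E = (-2, 12/5)

E = (-2, 12/5)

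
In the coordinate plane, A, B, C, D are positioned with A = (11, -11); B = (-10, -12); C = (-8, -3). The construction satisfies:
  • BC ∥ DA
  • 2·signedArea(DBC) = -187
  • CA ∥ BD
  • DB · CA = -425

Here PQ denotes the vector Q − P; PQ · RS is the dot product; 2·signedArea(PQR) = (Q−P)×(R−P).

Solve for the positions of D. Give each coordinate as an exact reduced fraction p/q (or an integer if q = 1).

1. D_x = 9  [BC ∥ DA ∩ CA ∥ BD]
2. D_y = -20  [BC ∥ DA ∩ CA ∥ BD]
   → D = (9, -20)

D = (9, -20)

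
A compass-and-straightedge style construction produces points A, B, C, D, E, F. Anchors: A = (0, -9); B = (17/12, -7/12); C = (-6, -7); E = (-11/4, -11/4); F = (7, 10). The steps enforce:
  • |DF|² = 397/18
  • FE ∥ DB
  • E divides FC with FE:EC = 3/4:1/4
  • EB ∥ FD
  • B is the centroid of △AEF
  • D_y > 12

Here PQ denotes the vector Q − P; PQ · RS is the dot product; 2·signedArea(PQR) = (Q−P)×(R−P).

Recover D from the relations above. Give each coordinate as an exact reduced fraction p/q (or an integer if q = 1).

1. D_x = 67/6  [FE ∥ DB ∩ EB ∥ FD]
2. D_y = 73/6  [FE ∥ DB ∩ EB ∥ FD]
   → D = (67/6, 73/6)

D = (67/6, 73/6)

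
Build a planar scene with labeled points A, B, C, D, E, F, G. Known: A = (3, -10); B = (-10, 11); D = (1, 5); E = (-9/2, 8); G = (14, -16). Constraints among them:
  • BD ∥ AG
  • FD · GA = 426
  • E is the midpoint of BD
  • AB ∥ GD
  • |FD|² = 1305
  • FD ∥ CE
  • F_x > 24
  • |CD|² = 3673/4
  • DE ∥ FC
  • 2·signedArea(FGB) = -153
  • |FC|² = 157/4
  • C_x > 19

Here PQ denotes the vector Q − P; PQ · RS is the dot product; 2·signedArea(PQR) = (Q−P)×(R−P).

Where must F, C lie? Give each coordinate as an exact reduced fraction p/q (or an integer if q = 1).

C = (39/2, -19)
F = (25, -22)

1. F_x = 25  [FD · GA = 426 ∩ 2·signedArea(FGB) = -153]
2. F_y = -22  [FD · GA = 426 ∩ 2·signedArea(FGB) = -153]
   → F = (25, -22)
3. C_x = 39/2  [FD ∥ CE ∩ DE ∥ FC]
4. C_y = -19  [FD ∥ CE ∩ DE ∥ FC]
   → C = (39/2, -19)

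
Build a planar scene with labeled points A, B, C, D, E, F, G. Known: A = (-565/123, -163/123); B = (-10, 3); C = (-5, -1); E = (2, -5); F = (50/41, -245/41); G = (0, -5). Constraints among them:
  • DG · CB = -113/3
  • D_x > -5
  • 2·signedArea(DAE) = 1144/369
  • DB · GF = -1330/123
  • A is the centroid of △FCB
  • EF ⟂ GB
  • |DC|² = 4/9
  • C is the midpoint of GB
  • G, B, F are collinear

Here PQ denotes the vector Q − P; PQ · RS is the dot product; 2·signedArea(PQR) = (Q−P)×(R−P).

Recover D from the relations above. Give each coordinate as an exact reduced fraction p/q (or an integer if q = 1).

D = (-13/3, -1)

1. D_x = -13/3  [DB · GF = -1330/123 ∩ 2·signedArea(DAE) = 1144/369]
2. D_y = -1  [DB · GF = -1330/123 ∩ 2·signedArea(DAE) = 1144/369]
   → D = (-13/3, -1)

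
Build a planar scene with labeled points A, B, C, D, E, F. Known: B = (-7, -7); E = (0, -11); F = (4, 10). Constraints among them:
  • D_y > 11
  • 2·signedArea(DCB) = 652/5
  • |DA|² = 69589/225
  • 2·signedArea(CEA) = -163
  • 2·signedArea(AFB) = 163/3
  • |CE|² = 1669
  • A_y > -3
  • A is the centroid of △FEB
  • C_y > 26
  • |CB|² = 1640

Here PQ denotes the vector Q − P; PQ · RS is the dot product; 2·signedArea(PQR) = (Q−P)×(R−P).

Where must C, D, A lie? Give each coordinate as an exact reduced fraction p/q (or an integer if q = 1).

A = (-1, -8/3)
C = (15, 27)
D = (9, 59/5)

1. A_x = -1  [A is the centroid of △FEB]
2. A_y = -8/3  [A is the centroid of △FEB]
   → A = (-1, -8/3)
3. C_x = 15  [line -25/3·x + -1·y + 152 = 0 ∩ |CE|² = 1669]
4. C_y = 27  [line -25/3·x + -1·y + 152 = 0 ∩ |CE|² = 1669]
   → C = (15, 27)
5. D_x = 9  [line 34·x + -22·y + -232/5 = 0 ∩ |DA|² = 69589/225]
6. D_y = 59/5  [line 34·x + -22·y + -232/5 = 0 ∩ |DA|² = 69589/225]
   → D = (9, 59/5)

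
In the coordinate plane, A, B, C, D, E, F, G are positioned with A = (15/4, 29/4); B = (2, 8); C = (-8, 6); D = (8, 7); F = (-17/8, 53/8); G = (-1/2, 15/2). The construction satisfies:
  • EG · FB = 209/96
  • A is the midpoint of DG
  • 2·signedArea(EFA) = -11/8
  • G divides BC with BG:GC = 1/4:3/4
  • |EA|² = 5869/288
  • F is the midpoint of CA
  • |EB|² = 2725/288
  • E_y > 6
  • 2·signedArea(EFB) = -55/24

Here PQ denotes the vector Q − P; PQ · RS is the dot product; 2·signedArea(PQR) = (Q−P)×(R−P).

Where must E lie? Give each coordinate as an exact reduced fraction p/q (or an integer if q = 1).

1. E_x = -17/24  [2·signedArea(EFA) = -11/8 ∩ 2·signedArea(EFB) = -55/24]
2. E_y = 157/24  [2·signedArea(EFA) = -11/8 ∩ 2·signedArea(EFB) = -55/24]
   → E = (-17/24, 157/24)

E = (-17/24, 157/24)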